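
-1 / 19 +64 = 1215 / 19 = 63.95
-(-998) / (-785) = -998 / 785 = -1.27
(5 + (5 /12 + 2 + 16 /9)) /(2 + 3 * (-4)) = -331 /360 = -0.92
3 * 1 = 3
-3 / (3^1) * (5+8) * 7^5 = -218491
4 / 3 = 1.33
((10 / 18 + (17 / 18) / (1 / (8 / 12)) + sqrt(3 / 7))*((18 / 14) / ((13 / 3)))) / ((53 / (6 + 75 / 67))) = 0.07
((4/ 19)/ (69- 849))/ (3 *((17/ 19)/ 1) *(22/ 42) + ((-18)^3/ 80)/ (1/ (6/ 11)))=77/ 10942854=0.00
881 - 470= 411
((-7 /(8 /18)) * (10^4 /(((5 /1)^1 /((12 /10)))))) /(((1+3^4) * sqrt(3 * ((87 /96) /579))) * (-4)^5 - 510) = 6.03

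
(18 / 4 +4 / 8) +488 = 493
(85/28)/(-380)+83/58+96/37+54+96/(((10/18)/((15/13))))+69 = 9688752219/29683472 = 326.40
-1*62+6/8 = -61.25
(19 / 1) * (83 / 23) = 1577 / 23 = 68.57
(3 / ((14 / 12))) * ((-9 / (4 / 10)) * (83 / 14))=-33615 / 98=-343.01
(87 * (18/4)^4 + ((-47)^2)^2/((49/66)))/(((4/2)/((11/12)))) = 18996679823/6272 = 3028807.37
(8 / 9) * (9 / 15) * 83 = 664 / 15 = 44.27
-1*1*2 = -2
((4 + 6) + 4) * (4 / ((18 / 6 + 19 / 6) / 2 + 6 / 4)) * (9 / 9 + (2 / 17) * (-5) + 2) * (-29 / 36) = -66584 / 2805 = -23.74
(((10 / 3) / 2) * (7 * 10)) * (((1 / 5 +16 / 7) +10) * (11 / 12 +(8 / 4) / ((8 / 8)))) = 76475 / 18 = 4248.61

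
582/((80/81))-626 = -1469/40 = -36.72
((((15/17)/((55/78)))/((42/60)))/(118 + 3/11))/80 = 117/619276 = 0.00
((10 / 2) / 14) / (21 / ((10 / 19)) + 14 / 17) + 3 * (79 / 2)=118.51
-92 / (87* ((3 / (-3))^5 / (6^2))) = 1104 / 29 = 38.07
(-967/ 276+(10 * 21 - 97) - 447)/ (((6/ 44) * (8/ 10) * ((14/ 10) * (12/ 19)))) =-486713975/ 139104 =-3498.92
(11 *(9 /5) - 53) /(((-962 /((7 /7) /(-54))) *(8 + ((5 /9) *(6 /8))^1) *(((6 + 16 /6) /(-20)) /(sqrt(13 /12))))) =166 *sqrt(39) /5683977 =0.00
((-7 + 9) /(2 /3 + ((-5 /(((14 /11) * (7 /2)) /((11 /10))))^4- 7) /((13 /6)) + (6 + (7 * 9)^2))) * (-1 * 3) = -10791707472 /7146823589329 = -0.00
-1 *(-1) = 1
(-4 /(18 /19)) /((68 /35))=-665 /306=-2.17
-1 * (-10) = 10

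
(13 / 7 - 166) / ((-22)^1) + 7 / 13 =16015 / 2002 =8.00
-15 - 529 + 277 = -267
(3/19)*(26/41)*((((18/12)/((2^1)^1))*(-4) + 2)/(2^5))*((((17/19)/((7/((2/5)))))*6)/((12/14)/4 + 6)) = -663/4292290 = -0.00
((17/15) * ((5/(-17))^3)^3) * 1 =-390625/20927272323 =-0.00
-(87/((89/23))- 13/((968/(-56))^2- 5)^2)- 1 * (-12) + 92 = 1503563918037/18444788624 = 81.52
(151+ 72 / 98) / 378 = 7435 / 18522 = 0.40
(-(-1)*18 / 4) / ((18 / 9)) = 9 / 4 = 2.25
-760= -760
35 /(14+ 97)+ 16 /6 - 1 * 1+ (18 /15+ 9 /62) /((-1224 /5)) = 1849897 /935952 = 1.98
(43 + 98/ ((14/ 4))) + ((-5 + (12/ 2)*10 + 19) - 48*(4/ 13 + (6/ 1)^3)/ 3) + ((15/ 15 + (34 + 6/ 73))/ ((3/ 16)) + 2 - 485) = -10282846/ 2847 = -3611.82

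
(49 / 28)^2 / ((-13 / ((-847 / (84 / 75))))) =148225 / 832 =178.16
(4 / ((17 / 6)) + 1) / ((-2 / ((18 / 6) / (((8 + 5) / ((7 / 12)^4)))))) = -98441 / 3055104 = -0.03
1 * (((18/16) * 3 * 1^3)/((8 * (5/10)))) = 27/32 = 0.84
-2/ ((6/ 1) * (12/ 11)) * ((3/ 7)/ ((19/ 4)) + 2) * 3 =-1529/ 798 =-1.92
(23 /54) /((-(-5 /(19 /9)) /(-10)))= -437 /243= -1.80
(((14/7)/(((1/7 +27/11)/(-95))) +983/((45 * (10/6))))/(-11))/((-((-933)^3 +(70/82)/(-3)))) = 738533/109886091904600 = 0.00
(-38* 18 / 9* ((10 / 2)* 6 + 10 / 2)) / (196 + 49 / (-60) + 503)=-159600 / 41891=-3.81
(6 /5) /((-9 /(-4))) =8 /15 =0.53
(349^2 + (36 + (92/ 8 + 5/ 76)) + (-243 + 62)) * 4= 9246735/ 19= 486670.26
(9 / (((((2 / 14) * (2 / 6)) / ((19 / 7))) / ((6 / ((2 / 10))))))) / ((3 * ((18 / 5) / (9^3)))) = 1038825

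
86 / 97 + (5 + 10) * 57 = 83021 / 97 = 855.89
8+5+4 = 17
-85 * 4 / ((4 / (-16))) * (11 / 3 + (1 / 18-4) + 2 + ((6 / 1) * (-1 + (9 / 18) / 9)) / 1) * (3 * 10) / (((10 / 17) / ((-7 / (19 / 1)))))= 5745320 / 57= 100795.09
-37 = -37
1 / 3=0.33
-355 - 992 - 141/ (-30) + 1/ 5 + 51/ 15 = -13387/ 10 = -1338.70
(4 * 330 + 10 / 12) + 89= 8459 / 6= 1409.83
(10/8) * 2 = 5/2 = 2.50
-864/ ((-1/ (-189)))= -163296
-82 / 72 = -41 / 36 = -1.14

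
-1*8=-8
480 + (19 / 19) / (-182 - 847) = 493919 / 1029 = 480.00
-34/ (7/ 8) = -272/ 7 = -38.86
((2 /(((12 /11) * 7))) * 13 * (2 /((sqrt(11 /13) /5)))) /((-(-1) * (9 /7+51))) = 65 * sqrt(143) /1098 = 0.71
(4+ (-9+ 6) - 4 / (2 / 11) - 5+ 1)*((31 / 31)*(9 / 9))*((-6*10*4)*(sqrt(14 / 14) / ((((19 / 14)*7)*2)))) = 6000 / 19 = 315.79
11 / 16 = 0.69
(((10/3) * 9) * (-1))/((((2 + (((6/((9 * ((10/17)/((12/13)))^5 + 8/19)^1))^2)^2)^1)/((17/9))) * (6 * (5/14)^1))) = -122604607063496864986412746503718839830659559/1730607289263559992873986160300922074079938201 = -0.07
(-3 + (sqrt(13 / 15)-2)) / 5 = -1 + sqrt(195) / 75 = -0.81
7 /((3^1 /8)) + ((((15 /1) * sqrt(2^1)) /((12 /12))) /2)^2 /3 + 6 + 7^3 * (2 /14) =667 /6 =111.17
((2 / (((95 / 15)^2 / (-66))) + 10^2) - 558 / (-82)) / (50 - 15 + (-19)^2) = 1532111 / 5861196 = 0.26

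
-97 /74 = -1.31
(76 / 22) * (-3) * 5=-570 / 11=-51.82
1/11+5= 56/11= 5.09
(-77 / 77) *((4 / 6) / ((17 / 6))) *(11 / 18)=-22 / 153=-0.14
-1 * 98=-98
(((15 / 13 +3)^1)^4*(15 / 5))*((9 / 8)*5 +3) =220016574 / 28561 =7703.39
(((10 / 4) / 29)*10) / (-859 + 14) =-5 / 4901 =-0.00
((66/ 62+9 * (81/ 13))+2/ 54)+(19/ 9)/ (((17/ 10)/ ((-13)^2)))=49397693/ 184977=267.05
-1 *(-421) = 421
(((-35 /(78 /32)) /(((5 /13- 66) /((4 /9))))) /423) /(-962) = -1120 /4685956353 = -0.00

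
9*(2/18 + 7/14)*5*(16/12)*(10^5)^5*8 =8800000000000000000000000000/3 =2933333333333333333333333000.00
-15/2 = -7.50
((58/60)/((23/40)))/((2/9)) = 174/23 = 7.57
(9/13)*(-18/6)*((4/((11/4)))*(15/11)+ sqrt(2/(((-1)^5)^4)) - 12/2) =5.40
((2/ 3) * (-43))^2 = 7396/ 9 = 821.78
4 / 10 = 2 / 5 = 0.40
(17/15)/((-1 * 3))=-17/45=-0.38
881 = 881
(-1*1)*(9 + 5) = -14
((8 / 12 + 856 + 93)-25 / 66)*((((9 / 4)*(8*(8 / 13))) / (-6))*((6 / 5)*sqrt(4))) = -3007344 / 715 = -4206.08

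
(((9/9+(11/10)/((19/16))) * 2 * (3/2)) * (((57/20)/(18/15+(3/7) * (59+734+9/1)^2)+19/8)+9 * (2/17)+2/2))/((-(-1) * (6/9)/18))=1796615252172/2596947455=691.82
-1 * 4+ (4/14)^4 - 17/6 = -98345/14406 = -6.83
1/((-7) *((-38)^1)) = 1/266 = 0.00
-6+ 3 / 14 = -81 / 14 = -5.79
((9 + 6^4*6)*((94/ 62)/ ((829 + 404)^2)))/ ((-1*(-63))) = 40655/ 329902713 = 0.00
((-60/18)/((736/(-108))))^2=2025/8464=0.24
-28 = -28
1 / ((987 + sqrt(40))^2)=974209 / 948927308641 -3948 *sqrt(10) / 948927308641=0.00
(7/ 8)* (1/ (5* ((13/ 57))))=0.77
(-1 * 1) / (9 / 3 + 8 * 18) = -1 / 147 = -0.01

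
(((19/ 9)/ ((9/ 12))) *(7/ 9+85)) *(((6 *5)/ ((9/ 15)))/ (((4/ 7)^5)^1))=1540781725/ 7776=198145.80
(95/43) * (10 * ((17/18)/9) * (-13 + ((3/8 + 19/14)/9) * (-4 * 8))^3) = -16303.81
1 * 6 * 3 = 18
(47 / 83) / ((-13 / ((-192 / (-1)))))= -9024 / 1079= -8.36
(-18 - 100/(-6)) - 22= -70/3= -23.33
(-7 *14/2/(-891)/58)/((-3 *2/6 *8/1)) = -49/413424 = -0.00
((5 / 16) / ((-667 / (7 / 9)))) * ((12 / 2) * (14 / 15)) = -49 / 24012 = -0.00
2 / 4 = 1 / 2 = 0.50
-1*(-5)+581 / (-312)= 979 / 312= 3.14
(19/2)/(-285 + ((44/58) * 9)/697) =-384047/11521014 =-0.03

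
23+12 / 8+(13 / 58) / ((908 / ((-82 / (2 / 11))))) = 1284405 / 52664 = 24.39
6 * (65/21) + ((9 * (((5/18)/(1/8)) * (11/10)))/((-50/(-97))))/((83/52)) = 658138/14525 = 45.31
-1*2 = -2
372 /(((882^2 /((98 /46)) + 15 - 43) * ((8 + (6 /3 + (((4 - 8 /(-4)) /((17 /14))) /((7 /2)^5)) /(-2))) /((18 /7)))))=697221 /2660016560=0.00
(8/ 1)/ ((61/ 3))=24/ 61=0.39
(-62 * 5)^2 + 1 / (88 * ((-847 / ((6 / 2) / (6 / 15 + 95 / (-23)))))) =1024296072915 / 10658648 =96100.00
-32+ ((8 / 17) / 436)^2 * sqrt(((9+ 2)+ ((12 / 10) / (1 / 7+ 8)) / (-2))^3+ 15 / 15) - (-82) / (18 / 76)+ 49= 4 * sqrt(106328203465) / 30988321225+ 3269 / 9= 363.22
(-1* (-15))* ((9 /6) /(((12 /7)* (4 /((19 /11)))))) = 1995 /352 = 5.67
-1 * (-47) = 47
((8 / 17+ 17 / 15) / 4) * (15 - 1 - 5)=3.61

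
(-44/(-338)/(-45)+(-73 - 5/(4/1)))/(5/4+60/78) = -2258773/61425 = -36.77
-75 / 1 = -75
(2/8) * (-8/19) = -2/19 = -0.11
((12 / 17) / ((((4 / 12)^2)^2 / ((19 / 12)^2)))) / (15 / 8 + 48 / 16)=6498 / 221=29.40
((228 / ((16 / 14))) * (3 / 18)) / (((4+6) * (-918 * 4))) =-0.00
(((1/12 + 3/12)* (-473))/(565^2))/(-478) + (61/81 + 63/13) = 899668152823/160676796150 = 5.60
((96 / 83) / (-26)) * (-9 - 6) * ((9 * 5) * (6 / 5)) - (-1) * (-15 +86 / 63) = 1522579 / 67977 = 22.40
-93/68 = -1.37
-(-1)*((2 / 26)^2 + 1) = 170 / 169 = 1.01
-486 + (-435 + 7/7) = -920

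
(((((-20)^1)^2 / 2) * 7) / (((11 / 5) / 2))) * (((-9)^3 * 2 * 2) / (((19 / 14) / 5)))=-13673110.05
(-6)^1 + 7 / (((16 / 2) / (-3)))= -69 / 8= -8.62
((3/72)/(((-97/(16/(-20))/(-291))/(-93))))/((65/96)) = 4464/325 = 13.74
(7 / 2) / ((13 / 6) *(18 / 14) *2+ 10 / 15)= 0.56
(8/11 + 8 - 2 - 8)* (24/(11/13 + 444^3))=-4368/12516559033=-0.00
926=926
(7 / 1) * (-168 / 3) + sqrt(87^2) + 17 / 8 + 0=-2423 / 8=-302.88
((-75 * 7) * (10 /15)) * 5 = -1750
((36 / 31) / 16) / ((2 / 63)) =567 / 248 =2.29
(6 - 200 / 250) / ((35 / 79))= 2054 / 175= 11.74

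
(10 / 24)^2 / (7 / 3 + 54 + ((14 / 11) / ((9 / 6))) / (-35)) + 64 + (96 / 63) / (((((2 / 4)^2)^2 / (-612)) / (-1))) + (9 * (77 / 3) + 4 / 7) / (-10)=233539887701 / 15608880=14961.99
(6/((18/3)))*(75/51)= 25/17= 1.47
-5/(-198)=5/198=0.03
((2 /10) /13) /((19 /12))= 12 /1235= 0.01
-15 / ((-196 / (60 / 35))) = 45 / 343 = 0.13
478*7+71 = 3417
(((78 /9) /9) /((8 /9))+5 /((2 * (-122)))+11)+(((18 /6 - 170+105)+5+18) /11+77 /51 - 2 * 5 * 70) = -47223119 /68442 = -689.97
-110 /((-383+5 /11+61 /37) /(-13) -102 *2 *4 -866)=44770 /672649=0.07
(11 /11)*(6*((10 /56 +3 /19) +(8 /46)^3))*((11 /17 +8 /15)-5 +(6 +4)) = 1743009508 /137547935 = 12.67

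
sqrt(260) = 2 * sqrt(65) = 16.12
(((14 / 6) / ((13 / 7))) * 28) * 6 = 2744 / 13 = 211.08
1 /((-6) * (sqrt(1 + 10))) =-sqrt(11) /66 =-0.05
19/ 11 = 1.73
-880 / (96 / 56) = -1540 / 3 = -513.33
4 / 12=1 / 3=0.33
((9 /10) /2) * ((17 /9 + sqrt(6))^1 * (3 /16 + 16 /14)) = 2.60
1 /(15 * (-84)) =-1 /1260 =-0.00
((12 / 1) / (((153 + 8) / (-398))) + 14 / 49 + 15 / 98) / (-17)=3875 / 2254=1.72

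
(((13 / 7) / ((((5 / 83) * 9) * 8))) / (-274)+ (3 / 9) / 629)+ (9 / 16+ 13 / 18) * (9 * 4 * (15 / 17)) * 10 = 177237136469 / 434311920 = 408.09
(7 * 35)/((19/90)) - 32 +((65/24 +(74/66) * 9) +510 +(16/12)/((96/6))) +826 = 12426683/5016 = 2477.41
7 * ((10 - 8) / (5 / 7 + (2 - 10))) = -98 / 51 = -1.92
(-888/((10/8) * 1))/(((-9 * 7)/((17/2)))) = 10064/105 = 95.85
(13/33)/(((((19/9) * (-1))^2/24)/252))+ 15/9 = 6388399/11913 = 536.25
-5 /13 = -0.38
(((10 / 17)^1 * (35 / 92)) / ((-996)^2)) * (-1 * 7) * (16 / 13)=-1225 / 630302166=-0.00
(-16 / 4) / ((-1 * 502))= 2 / 251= 0.01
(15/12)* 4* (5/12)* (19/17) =475/204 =2.33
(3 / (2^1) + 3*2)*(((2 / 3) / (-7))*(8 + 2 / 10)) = -41 / 7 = -5.86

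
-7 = -7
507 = 507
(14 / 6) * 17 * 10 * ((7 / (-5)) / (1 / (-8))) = 13328 / 3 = 4442.67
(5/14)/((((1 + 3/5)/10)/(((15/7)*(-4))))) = -1875/98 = -19.13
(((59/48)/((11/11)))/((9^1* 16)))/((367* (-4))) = -59/10146816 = -0.00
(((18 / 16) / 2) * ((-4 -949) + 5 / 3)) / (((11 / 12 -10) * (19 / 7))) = 89901 / 4142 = 21.70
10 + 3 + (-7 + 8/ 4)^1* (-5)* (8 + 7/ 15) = 674/ 3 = 224.67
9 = 9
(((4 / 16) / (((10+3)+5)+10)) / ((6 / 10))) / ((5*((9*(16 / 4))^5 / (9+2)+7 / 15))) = 55 / 101583184304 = 0.00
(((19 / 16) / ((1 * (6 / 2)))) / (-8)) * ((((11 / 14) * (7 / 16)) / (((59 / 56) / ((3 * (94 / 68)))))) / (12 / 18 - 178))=1551 / 4108288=0.00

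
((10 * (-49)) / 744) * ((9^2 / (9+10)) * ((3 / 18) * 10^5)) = -27562500 / 589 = -46795.42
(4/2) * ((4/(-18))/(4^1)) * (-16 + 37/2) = -5/18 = -0.28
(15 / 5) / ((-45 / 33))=-11 / 5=-2.20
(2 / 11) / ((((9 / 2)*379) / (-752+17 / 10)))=-5002 / 62535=-0.08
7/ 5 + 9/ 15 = 2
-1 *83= -83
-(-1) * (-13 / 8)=-13 / 8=-1.62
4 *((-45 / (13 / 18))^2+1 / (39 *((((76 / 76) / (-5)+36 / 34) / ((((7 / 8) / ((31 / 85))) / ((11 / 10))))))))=195990854975 / 12620751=15529.25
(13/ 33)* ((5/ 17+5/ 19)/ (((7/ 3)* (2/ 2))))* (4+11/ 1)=35100/ 24871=1.41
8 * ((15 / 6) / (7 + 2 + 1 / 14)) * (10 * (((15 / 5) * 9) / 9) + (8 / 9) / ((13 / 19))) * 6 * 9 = 6152160 / 1651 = 3726.32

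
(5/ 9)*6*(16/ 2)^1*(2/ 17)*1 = 160/ 51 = 3.14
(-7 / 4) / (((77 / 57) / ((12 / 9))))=-19 / 11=-1.73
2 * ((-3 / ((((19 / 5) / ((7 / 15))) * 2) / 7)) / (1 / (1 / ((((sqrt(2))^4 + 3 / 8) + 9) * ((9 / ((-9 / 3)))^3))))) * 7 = 2744 / 54891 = 0.05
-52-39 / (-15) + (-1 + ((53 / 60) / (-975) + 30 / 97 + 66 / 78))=-279443441 / 5674500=-49.25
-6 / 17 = -0.35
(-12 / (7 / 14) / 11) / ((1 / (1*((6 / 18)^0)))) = -24 / 11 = -2.18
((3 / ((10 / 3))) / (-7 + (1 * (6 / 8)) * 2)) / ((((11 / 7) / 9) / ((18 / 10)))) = -5103 / 3025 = -1.69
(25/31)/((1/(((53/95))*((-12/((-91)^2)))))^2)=404496/767422388551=0.00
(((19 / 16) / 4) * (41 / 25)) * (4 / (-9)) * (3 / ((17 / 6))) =-779 / 3400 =-0.23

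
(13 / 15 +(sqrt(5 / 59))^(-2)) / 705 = 38 / 2115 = 0.02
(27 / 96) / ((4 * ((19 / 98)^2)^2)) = 51883209 / 1042568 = 49.76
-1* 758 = -758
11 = 11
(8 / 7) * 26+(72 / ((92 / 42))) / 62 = 150950 / 4991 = 30.24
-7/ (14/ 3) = -1.50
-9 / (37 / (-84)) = 756 / 37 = 20.43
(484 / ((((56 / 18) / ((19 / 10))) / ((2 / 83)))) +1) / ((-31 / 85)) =-401132 / 18011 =-22.27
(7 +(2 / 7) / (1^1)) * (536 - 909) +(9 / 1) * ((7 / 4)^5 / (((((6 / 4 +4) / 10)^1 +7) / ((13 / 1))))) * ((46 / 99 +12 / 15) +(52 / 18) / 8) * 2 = -11254510233 / 5953024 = -1890.55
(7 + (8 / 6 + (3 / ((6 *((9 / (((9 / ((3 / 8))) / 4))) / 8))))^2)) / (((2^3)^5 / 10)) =695 / 147456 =0.00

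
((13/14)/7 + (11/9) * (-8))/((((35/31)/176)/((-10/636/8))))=2900887/981666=2.96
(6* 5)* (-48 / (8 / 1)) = -180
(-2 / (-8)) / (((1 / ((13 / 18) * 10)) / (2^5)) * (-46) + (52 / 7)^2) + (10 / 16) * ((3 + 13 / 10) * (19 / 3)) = 2289859409 / 134496816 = 17.03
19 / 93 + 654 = 60841 / 93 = 654.20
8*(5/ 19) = 40/ 19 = 2.11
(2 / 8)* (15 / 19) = 15 / 76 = 0.20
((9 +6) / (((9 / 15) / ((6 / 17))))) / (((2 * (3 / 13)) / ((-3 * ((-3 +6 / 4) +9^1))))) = -14625 / 34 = -430.15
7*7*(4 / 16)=12.25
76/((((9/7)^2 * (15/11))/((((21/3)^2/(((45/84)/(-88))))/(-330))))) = 224810432/273375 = 822.35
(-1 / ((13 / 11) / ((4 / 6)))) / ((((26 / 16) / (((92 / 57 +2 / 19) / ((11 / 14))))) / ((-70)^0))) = -21952 / 28899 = -0.76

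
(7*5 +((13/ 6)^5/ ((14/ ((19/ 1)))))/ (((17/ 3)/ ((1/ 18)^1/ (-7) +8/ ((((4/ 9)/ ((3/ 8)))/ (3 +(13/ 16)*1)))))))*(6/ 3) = 818819543863/ 1243662336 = 658.39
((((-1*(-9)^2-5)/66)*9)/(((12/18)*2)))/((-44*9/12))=129/484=0.27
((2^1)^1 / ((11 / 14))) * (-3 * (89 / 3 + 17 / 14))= -235.82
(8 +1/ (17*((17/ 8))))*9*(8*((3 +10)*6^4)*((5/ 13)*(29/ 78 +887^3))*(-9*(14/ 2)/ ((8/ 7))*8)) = -1152675582961464494.44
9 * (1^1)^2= 9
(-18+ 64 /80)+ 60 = 214 /5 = 42.80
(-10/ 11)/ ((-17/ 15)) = 150/ 187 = 0.80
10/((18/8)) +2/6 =43/9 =4.78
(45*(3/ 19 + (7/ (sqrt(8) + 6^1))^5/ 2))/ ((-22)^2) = 0.03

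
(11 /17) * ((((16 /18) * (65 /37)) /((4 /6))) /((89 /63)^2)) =3783780 /4982309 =0.76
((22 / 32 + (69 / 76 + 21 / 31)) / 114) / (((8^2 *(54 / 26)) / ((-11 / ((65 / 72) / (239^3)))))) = -3216514983671 / 128920320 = -24949.64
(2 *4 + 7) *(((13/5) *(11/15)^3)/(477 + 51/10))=34606/1084725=0.03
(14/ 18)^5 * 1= 16807/ 59049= 0.28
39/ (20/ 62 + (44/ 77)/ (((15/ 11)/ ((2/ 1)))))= 126945/ 3778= 33.60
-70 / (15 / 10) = -140 / 3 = -46.67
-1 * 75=-75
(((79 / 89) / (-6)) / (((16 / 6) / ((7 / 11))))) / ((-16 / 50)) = 13825 / 125312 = 0.11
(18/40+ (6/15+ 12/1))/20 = 257/400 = 0.64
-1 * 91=-91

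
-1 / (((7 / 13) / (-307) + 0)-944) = 3991 / 3767511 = 0.00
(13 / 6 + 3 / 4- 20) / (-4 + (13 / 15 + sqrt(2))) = 15375 * sqrt(2) / 7036 + 48175 / 7036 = 9.94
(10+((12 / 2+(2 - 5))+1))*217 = 3038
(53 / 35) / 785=53 / 27475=0.00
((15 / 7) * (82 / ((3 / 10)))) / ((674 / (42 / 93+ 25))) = 1617450 / 73129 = 22.12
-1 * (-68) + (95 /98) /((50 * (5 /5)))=66659 /980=68.02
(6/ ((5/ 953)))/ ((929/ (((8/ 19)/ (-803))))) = -45744/ 70868765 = -0.00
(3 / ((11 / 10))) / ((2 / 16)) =240 / 11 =21.82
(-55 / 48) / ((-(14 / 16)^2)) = 220 / 147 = 1.50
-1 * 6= -6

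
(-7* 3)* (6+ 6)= -252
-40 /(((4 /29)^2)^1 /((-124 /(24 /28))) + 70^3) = -912485 /7824558872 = -0.00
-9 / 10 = -0.90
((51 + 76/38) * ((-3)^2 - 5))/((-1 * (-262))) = 106/131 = 0.81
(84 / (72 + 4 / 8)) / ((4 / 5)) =42 / 29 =1.45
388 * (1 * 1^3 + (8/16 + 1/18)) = 5432/9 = 603.56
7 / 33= 0.21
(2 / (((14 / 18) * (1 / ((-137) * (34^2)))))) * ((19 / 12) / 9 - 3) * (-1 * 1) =-24151730 / 21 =-1150082.38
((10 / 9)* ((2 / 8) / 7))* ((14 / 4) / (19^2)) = 5 / 12996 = 0.00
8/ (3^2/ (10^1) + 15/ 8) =320/ 111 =2.88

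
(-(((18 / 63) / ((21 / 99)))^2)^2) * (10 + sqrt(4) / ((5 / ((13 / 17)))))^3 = -12755223143156736 / 3540308414125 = -3602.86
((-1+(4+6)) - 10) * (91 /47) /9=-91 /423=-0.22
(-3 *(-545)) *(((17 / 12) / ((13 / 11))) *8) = 203830 / 13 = 15679.23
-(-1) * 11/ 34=11/ 34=0.32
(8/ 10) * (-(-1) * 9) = 36/ 5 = 7.20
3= 3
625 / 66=9.47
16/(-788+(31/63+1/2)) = -2016/99163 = -0.02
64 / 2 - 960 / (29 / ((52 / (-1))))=50848 / 29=1753.38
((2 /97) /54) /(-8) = -1 /20952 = -0.00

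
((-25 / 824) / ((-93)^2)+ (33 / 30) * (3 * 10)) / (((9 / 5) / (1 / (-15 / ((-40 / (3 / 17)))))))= 19990604555 / 72158607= 277.04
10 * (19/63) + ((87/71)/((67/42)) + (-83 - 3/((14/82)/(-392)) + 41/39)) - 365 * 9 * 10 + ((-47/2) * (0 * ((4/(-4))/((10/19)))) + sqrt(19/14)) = -26039.00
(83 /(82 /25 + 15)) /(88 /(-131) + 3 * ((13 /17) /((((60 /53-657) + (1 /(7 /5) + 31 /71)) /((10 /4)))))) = -159387479337050 /23888585803109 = -6.67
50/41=1.22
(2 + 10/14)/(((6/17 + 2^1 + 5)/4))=1292/875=1.48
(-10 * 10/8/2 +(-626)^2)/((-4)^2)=1567479/64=24491.86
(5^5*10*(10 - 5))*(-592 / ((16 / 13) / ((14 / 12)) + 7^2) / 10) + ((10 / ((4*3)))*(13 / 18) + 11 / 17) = -309088511077 / 1672596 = -184795.68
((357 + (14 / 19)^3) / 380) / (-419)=-2451407 / 1092089980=-0.00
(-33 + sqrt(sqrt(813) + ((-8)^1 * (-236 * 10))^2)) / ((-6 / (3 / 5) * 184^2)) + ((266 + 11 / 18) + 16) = 861127657 / 3047040 - sqrt(sqrt(813) + 356454400) / 338560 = 282.56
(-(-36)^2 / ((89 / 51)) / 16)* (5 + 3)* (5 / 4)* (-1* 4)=1856.63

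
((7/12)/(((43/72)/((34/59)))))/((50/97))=69258/63425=1.09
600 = 600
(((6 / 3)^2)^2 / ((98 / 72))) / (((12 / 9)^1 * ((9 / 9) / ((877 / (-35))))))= -378864 / 1715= -220.91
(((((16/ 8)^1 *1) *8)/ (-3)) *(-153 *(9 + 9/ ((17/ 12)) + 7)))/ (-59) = -18240/ 59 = -309.15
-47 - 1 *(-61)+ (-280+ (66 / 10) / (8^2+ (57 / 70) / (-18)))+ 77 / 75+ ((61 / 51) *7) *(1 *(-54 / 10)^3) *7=-1625655497312 / 171238875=-9493.50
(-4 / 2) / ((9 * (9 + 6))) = -2 / 135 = -0.01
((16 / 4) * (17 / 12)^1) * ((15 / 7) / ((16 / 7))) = 85 / 16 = 5.31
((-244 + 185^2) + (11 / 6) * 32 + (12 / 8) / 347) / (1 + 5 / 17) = 1204800115 / 45804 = 26303.38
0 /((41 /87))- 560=-560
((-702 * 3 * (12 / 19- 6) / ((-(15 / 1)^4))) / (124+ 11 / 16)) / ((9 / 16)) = -226304 / 71071875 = -0.00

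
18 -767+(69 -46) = -726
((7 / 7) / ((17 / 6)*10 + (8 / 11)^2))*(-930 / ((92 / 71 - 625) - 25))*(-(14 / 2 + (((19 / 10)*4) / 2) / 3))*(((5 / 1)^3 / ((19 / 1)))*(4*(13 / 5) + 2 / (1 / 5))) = -252632100600 / 4584221827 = -55.11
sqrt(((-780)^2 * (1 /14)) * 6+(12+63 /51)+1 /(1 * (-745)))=2 * sqrt(512366750625170) /88655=510.64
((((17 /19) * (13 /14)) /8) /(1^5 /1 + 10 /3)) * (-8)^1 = -51 /266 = -0.19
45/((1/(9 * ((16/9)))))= 720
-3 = -3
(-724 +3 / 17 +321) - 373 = -13189 / 17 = -775.82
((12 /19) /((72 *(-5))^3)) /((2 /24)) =-0.00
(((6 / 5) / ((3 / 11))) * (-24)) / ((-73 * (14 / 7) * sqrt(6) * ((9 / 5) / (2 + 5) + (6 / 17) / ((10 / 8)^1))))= 5236 * sqrt(6) / 23433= 0.55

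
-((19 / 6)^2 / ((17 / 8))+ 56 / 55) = -48278 / 8415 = -5.74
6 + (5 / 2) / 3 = 41 / 6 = 6.83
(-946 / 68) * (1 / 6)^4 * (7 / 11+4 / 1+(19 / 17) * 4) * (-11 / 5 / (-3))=-805519 / 11236320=-0.07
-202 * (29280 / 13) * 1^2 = -5914560 / 13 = -454966.15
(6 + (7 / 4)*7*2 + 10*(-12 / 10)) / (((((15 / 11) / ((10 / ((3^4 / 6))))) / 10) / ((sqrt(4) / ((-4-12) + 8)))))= -2035 / 81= -25.12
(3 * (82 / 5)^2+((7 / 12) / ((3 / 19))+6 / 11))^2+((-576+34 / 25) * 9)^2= 537193143001469 / 19602000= 27405016.99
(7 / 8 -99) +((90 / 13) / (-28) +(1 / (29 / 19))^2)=-59965407 / 612248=-97.94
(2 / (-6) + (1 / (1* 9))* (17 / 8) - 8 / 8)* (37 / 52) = -2923 / 3744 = -0.78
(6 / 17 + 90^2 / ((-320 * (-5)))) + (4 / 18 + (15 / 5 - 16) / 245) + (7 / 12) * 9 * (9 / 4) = 17.40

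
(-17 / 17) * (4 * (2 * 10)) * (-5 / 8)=50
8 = 8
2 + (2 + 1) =5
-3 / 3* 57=-57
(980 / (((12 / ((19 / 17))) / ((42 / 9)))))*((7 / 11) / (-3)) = -456190 / 5049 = -90.35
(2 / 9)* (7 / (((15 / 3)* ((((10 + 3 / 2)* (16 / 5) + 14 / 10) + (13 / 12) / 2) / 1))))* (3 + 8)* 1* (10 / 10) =1232 / 13947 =0.09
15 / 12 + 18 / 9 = 13 / 4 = 3.25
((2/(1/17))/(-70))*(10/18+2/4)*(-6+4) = 323/315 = 1.03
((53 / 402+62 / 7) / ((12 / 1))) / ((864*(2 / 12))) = 0.01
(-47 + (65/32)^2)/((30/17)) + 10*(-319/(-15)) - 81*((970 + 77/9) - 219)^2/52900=-18824217417/27084800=-695.01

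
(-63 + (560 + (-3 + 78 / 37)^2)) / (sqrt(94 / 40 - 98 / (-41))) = 1362964*sqrt(4715) / 409331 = 228.64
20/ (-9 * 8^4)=-5/ 9216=-0.00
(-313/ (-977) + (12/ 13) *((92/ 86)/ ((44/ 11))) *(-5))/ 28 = -71309/ 2184572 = -0.03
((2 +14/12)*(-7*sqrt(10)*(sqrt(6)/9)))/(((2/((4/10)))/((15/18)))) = -3.18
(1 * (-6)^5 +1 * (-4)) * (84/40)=-16338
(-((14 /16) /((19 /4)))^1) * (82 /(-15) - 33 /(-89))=47621 /50730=0.94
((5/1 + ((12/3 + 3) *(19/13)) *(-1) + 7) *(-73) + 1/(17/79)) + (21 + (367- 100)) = 36132/221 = 163.49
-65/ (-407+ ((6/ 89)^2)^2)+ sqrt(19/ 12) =4078245665/ 25536090791+ sqrt(57)/ 6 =1.42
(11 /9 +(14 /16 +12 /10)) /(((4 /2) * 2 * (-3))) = -1187 /4320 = -0.27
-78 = -78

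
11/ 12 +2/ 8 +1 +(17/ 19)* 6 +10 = 1999/ 114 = 17.54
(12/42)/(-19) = -2/133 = -0.02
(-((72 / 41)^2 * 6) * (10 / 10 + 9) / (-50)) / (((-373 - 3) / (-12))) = 46656 / 395035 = 0.12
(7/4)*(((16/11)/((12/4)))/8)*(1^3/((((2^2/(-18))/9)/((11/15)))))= -63/20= -3.15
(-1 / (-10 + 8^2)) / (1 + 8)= -1 / 486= -0.00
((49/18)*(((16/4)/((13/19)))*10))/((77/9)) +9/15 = 13729/715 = 19.20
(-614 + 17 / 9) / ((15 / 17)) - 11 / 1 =-95138 / 135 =-704.73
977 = 977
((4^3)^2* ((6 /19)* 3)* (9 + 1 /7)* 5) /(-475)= -4718592 /12635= -373.45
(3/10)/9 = 1/30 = 0.03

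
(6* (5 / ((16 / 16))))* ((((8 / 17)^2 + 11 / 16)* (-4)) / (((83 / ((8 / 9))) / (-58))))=1625160 / 23987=67.75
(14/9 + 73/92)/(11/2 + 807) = 389/134550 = 0.00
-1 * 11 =-11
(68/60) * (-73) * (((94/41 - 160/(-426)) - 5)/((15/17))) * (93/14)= 1902506363/1309950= 1452.35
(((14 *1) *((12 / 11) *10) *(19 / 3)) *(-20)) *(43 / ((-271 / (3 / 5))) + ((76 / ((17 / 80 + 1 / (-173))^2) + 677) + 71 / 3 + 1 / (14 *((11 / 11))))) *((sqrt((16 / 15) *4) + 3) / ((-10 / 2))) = 510650788071240448 *sqrt(15) / 99819989595 + 63831348508905056 / 2218221991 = 48588992.05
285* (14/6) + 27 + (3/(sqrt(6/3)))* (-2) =692 - 3* sqrt(2) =687.76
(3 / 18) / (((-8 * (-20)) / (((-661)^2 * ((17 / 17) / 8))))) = 436921 / 7680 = 56.89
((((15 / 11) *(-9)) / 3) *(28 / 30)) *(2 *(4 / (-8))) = 42 / 11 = 3.82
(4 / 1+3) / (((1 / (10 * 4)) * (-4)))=-70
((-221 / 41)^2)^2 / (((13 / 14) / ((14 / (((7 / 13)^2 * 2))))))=62021525306 / 2825761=21948.61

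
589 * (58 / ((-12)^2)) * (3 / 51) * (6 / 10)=8.37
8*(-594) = -4752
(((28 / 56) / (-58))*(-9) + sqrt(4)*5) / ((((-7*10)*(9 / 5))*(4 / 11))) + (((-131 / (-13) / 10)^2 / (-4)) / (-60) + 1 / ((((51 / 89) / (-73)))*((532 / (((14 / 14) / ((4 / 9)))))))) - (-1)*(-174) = -139426757136923 / 797843592000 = -174.75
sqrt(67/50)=1.16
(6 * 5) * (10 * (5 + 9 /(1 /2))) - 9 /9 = 6899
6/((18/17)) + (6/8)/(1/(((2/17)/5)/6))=5783/1020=5.67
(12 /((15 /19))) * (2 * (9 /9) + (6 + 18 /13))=142.65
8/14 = 4/7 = 0.57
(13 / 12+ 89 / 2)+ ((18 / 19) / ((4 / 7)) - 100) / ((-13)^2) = 1733995 / 38532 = 45.00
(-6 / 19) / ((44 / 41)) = -123 / 418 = -0.29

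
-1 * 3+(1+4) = 2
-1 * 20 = -20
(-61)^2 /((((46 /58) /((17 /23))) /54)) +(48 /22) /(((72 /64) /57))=1090308346 /5819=187370.40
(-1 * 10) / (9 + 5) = -5 / 7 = -0.71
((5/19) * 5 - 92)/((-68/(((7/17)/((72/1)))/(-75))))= -12061/118605600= -0.00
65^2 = 4225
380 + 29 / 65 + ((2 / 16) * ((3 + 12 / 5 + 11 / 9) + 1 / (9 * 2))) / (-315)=380.44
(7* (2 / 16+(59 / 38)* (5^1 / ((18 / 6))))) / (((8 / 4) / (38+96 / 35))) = 881981 / 2280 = 386.83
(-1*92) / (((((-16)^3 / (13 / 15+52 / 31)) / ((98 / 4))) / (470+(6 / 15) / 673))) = 43928957709 / 66761600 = 658.00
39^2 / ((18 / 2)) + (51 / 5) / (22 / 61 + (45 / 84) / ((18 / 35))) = 1809449 / 10265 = 176.27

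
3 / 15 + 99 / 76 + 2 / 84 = 12181 / 7980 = 1.53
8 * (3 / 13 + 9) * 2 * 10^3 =1920000 / 13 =147692.31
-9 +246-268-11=-42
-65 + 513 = 448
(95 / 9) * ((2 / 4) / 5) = 19 / 18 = 1.06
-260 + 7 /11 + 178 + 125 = 480 /11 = 43.64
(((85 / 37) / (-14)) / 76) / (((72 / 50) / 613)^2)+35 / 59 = -1176015226895 / 3010234752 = -390.67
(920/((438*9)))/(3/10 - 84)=-4600/1649727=-0.00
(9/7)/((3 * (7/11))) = 33/49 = 0.67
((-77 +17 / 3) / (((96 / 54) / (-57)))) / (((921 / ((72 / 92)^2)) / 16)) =3952152 / 162403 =24.34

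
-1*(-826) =826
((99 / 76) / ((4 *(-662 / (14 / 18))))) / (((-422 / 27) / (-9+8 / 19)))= -338877 / 1613606464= -0.00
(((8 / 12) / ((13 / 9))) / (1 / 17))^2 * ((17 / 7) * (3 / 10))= 265302 / 5915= 44.85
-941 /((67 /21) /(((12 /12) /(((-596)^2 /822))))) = -8121771 /11899736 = -0.68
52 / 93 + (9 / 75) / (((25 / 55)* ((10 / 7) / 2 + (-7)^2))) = 761161 / 1348500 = 0.56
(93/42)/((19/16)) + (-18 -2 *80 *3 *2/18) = -27718/399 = -69.47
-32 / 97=-0.33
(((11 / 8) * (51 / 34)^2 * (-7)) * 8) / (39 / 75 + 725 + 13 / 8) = -34650 / 145429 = -0.24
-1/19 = -0.05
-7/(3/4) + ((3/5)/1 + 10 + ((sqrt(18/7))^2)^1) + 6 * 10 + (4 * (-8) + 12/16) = 13687/420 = 32.59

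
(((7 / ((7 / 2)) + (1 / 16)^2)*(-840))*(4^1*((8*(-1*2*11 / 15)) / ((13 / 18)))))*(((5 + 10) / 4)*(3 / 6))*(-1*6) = -15997905 / 13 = -1230608.08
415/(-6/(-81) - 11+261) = 11205/6752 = 1.66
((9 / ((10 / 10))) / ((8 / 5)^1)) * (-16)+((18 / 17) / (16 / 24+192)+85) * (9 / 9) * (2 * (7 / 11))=982978 / 54043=18.19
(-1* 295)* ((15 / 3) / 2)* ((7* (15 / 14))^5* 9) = -157510986.33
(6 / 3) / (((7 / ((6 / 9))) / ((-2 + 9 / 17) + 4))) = 172 / 357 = 0.48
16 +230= 246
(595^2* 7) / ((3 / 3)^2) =2478175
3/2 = 1.50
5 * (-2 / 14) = -5 / 7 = -0.71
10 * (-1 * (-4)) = 40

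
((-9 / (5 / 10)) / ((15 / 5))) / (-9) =2 / 3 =0.67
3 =3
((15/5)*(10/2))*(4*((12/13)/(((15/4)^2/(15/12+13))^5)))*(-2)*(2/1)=-162273624064/685546875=-236.71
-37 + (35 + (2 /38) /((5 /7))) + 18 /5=159 /95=1.67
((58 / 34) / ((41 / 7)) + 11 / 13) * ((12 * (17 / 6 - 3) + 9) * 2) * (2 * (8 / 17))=2308544 / 154037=14.99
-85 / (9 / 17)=-160.56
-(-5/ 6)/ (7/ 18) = 15/ 7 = 2.14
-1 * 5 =-5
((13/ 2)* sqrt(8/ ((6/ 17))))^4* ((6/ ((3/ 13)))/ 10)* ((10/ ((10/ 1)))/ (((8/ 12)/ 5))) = 107303677/ 6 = 17883946.17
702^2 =492804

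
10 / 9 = 1.11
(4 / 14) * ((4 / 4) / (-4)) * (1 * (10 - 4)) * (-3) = 9 / 7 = 1.29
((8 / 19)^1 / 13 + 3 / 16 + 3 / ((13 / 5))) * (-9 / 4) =-48861 / 15808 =-3.09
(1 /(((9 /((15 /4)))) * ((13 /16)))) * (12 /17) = 80 /221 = 0.36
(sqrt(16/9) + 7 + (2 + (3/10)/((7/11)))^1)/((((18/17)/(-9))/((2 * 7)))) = -38573/30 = -1285.77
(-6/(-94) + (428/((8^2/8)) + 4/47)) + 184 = 22339/94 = 237.65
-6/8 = -3/4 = -0.75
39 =39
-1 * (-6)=6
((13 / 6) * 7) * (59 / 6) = 5369 / 36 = 149.14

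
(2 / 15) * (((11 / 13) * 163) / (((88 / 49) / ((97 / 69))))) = 774739 / 53820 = 14.40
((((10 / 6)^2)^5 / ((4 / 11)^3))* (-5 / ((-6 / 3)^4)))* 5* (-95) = 30870361328125 / 60466176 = 510539.34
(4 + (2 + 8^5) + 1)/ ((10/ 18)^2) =106191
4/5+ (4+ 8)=64/5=12.80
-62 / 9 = -6.89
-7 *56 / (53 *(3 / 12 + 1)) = -1568 / 265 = -5.92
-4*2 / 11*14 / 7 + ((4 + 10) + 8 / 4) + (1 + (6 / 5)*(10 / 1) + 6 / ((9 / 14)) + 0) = 1217 / 33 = 36.88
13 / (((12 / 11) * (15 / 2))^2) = 1573 / 8100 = 0.19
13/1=13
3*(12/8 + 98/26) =411/26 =15.81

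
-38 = -38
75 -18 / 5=357 / 5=71.40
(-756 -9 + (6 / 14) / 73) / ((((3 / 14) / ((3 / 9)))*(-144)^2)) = -1018 / 17739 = -0.06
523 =523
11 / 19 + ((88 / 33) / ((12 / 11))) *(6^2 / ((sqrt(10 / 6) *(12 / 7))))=11 / 19 + 154 *sqrt(15) / 15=40.34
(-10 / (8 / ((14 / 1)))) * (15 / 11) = -525 / 22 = -23.86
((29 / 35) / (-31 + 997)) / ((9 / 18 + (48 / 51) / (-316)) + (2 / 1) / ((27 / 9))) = 38947 / 52839395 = 0.00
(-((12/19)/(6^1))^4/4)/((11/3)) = -12/1433531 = -0.00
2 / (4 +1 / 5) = 10 / 21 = 0.48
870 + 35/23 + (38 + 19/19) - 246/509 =10653820/11707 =910.04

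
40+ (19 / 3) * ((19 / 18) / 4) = 9001 / 216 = 41.67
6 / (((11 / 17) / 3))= 306 / 11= 27.82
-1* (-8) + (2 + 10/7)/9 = 176/21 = 8.38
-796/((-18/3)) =398/3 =132.67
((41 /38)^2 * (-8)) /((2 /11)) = -18491 /361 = -51.22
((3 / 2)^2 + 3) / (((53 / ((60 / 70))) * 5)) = 9 / 530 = 0.02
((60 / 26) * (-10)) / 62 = -150 / 403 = -0.37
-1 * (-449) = 449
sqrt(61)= 7.81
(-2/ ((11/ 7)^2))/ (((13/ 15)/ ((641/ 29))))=-942270/ 45617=-20.66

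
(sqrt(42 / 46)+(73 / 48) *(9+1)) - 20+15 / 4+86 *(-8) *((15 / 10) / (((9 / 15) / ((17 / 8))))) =-87745 / 24+sqrt(483) / 23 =-3655.09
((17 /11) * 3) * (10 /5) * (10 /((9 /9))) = 1020 /11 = 92.73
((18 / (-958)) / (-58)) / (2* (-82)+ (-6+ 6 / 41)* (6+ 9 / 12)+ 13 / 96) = -17712 / 11119620481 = -0.00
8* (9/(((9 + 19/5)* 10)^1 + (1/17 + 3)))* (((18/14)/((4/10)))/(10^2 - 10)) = 153/7798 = 0.02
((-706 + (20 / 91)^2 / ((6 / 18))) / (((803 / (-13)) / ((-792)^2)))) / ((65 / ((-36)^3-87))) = -15580184480986752 / 3022565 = -5154623467.48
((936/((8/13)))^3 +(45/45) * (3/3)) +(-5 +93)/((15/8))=52781157134/15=3518743808.93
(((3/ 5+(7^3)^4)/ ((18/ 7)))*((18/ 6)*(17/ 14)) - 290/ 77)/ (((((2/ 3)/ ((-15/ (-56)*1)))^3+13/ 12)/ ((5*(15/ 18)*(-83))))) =-190326501179023455000/ 463123199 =-410963004207.06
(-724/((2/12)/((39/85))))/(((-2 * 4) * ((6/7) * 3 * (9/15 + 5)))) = 2353/136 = 17.30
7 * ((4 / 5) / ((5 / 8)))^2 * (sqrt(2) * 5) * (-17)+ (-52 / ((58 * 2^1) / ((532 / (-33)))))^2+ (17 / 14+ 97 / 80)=-1323.99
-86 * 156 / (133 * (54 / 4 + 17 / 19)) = -26832 / 3829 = -7.01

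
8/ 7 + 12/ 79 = 1.29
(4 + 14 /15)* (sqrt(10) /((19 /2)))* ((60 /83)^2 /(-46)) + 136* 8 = 1088 - 17760* sqrt(10) /3010493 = 1087.98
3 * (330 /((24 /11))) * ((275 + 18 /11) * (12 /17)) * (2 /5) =35442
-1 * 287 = -287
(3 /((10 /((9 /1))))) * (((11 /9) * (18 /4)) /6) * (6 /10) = 297 /200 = 1.48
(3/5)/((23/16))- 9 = -987/115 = -8.58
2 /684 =1 /342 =0.00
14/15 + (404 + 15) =6299/15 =419.93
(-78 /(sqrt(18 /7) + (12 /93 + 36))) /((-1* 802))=4739280 /1757082151 -112437* sqrt(14) /3514164302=0.00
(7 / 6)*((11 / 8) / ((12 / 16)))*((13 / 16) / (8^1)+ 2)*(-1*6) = -20713 / 768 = -26.97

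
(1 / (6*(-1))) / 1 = -1 / 6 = -0.17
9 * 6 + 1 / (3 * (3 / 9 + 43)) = 7021 / 130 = 54.01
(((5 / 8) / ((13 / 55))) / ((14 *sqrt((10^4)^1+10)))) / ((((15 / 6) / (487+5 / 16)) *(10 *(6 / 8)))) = 2599 *sqrt(10010) / 5299840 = 0.05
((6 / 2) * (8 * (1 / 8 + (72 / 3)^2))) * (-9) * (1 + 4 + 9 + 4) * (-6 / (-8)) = -3359961 / 2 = -1679980.50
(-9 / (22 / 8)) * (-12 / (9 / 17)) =816 / 11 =74.18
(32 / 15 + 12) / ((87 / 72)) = 1696 / 145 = 11.70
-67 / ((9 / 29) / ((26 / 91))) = -3886 / 63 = -61.68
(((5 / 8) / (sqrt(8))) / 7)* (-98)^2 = 1715* sqrt(2) / 8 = 303.17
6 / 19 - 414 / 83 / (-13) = 14340 / 20501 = 0.70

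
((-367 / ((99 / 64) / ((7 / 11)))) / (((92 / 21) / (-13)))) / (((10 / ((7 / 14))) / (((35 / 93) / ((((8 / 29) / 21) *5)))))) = 332199959 / 2588190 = 128.35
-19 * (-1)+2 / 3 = 59 / 3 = 19.67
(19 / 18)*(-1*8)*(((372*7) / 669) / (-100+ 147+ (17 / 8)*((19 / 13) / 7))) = -0.69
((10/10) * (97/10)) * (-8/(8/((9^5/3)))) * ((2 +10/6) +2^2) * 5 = -14637591/2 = -7318795.50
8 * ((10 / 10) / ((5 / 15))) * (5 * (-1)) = -120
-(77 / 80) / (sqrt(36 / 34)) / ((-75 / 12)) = 77*sqrt(34) / 3000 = 0.15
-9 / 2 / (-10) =0.45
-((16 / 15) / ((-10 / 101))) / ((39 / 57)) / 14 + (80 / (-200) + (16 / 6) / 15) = 0.90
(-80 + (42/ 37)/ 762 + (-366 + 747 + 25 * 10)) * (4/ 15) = 3452208/ 23495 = 146.93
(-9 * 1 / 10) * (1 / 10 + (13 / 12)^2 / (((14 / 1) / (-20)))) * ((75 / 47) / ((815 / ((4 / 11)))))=11919 / 11797940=0.00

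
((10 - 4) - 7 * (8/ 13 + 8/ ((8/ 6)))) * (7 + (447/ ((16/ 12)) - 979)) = 333657/ 13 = 25665.92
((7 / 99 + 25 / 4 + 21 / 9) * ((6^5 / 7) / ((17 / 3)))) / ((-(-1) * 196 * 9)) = 61686 / 64141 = 0.96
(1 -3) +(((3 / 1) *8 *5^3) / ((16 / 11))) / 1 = 4121 / 2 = 2060.50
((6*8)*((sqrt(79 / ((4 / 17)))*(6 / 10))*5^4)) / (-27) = -1000*sqrt(1343) / 3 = -12215.65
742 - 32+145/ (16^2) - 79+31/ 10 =812373/ 1280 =634.67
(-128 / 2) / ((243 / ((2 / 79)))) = -128 / 19197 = -0.01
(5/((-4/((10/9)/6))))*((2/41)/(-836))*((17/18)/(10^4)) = 17/13326508800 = 0.00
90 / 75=6 / 5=1.20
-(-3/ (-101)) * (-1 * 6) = 18/ 101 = 0.18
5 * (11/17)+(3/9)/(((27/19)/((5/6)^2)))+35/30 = 226289/49572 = 4.56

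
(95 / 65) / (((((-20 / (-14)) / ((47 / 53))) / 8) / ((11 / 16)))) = 68761 / 13780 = 4.99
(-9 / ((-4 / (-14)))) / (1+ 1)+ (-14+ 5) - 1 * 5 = -119 / 4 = -29.75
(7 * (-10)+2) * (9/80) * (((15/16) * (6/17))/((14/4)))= -81/112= -0.72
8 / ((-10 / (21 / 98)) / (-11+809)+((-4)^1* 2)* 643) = -684 / 439817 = -0.00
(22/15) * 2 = 44/15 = 2.93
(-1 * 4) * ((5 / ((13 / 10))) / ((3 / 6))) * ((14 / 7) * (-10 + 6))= 3200 / 13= 246.15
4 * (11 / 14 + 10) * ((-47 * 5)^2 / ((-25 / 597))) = -398269446 / 7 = -56895635.14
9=9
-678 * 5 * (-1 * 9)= 30510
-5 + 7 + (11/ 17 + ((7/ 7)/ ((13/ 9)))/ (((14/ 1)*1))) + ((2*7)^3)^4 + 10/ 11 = 1929520613780946777/ 34034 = 56693912375299.61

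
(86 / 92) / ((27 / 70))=1505 / 621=2.42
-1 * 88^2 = -7744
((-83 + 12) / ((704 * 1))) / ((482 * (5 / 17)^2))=-20519 / 8483200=-0.00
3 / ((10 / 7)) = 21 / 10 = 2.10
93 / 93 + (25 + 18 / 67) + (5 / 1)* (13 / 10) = 32.77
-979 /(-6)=979 /6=163.17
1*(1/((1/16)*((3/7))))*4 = 448/3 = 149.33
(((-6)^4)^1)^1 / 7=1296 / 7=185.14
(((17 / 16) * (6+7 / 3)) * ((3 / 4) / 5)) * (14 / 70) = 17 / 64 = 0.27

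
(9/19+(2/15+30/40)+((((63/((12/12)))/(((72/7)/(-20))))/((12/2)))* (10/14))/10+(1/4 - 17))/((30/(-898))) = 1916781/3800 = 504.42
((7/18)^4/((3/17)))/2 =40817/629856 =0.06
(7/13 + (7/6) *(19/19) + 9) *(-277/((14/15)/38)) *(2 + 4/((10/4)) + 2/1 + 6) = -1400478.52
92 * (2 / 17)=184 / 17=10.82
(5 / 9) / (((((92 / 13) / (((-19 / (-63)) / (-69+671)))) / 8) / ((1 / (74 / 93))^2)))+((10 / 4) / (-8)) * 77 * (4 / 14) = -32837465285 / 4776703848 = -6.87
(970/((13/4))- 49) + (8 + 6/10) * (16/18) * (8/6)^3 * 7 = 5943701/15795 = 376.30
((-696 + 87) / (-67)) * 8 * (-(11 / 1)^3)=-6484632 / 67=-96785.55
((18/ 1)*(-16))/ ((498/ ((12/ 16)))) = -36/ 83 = -0.43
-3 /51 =-1 /17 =-0.06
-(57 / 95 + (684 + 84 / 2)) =-3633 / 5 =-726.60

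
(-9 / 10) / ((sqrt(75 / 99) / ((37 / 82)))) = -333 * sqrt(33) / 4100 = -0.47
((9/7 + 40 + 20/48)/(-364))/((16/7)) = -3503/69888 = -0.05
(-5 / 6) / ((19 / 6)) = -5 / 19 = -0.26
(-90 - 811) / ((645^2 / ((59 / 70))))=-53159 / 29121750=-0.00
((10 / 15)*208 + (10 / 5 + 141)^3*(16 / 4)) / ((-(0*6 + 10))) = -3509090 / 3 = -1169696.67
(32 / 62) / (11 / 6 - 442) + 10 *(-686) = -6860.00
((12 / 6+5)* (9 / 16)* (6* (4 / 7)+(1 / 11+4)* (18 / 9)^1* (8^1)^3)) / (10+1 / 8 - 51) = -484236 / 1199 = -403.87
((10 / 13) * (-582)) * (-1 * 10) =58200 / 13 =4476.92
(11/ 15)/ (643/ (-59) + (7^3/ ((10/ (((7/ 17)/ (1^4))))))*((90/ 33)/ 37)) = -4490431/ 60359100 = -0.07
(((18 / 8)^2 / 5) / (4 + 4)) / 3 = 27 / 640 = 0.04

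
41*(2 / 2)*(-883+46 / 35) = -1265219 / 35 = -36149.11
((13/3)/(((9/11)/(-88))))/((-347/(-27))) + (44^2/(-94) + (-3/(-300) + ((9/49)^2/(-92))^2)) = -1131004840625625631/19894238320104400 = -56.85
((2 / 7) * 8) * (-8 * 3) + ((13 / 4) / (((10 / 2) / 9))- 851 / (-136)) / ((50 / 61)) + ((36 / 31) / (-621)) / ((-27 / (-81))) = -6803334917 / 169694000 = -40.09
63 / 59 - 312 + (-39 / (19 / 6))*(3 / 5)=-1784193 / 5605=-318.32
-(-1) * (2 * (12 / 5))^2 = 576 / 25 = 23.04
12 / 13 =0.92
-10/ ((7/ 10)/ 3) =-300/ 7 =-42.86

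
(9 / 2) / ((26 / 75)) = 675 / 52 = 12.98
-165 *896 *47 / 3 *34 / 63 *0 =0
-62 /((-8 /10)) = 77.50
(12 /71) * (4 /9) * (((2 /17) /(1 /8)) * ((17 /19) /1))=256 /4047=0.06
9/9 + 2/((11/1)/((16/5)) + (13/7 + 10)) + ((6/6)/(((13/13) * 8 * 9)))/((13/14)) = 306169/267228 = 1.15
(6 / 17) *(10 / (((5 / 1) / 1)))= 12 / 17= 0.71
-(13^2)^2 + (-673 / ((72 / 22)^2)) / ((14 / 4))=-129634129 / 4536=-28578.95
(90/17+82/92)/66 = 4837/51612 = 0.09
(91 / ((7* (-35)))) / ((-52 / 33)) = 33 / 140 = 0.24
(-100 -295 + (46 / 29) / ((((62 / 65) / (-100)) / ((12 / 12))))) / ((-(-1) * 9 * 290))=-100921 / 469278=-0.22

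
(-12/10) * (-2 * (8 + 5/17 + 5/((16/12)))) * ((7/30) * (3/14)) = 2457/1700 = 1.45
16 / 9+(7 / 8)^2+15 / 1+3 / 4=10537 / 576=18.29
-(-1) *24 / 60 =2 / 5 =0.40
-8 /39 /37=-8 /1443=-0.01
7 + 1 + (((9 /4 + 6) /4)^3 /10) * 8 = 76897 /5120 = 15.02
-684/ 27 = -76/ 3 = -25.33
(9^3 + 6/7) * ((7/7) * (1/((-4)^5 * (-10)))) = 5109/71680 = 0.07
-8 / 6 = -4 / 3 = -1.33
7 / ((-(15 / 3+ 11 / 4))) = -28 / 31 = -0.90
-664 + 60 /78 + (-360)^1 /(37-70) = -93282 /143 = -652.32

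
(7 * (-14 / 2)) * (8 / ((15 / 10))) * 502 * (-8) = 3148544 / 3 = 1049514.67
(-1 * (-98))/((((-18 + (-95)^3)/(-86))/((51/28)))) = 15351/857393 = 0.02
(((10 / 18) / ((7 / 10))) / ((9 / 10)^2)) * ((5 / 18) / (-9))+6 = 2467558 / 413343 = 5.97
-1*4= -4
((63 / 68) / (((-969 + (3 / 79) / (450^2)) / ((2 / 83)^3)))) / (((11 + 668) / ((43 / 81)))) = -0.00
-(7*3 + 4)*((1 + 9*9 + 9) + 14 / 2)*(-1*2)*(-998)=-4890200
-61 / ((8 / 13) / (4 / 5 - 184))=181597 / 10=18159.70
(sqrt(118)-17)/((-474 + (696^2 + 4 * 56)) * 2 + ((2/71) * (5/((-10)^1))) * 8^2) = -1207/68751508 + 71 * sqrt(118)/68751508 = -0.00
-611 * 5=-3055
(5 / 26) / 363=0.00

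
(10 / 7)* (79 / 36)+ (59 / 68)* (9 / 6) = 38011 / 8568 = 4.44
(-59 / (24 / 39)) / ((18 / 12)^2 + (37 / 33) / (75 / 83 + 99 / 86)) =-371236437 / 10825046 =-34.29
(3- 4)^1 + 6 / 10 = -2 / 5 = -0.40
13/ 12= 1.08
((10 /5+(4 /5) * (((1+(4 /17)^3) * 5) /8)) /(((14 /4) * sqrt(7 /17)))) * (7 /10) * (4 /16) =0.20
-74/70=-37/35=-1.06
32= 32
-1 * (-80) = 80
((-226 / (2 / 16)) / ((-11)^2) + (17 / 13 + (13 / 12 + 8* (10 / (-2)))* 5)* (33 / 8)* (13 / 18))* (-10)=205861945 / 34848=5907.42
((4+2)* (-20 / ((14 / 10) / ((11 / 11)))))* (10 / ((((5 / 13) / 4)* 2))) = -31200 / 7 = -4457.14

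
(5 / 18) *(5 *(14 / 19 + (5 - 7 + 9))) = 1225 / 114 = 10.75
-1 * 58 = -58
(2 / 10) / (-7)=-1 / 35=-0.03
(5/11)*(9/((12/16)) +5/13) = 805/143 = 5.63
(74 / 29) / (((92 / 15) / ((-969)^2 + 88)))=17971455 / 46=390683.80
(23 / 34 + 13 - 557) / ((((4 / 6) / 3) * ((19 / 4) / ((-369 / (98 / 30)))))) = 18780255 / 323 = 58143.20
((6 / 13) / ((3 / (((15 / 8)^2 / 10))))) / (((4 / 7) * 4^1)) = 315 / 13312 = 0.02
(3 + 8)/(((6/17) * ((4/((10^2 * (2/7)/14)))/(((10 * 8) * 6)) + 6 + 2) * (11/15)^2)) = 7650000/1056539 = 7.24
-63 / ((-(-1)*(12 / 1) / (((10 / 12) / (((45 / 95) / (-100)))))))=16625 / 18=923.61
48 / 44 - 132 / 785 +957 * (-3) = -24783117 / 8635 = -2870.08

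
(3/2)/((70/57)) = 171/140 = 1.22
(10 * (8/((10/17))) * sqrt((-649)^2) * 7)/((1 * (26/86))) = 26567464/13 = 2043651.08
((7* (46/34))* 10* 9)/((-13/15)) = -217350/221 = -983.48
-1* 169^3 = -4826809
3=3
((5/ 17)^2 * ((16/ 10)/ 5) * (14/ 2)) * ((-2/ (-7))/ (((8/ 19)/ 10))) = 380/ 289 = 1.31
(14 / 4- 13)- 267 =-553 / 2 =-276.50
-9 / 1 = -9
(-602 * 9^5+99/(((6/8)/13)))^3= -44912188615555989951768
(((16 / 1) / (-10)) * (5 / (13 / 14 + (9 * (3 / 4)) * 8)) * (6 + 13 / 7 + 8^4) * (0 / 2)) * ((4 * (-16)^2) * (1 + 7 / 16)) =0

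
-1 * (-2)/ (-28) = -0.07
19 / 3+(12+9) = 82 / 3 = 27.33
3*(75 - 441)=-1098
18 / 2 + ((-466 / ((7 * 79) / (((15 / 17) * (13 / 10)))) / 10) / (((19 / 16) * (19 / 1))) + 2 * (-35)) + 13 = -48.00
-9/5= -1.80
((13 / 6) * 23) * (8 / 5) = 1196 / 15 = 79.73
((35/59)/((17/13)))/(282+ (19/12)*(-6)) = 182/109327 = 0.00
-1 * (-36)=36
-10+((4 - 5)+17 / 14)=-137 / 14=-9.79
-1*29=-29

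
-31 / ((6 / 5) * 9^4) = -155 / 39366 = -0.00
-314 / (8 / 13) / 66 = -2041 / 264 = -7.73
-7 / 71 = -0.10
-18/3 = -6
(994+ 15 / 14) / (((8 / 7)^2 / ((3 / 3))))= 97517 / 128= 761.85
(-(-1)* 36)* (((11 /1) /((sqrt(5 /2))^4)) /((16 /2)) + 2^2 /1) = 3798 /25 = 151.92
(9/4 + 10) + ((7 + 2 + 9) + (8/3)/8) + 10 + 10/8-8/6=81/2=40.50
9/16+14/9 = 305/144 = 2.12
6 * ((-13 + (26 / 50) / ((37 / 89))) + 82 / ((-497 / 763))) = -54235668 / 65675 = -825.82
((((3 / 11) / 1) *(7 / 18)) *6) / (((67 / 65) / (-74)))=-33670 / 737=-45.69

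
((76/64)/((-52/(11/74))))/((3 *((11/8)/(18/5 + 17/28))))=-11191/3232320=-0.00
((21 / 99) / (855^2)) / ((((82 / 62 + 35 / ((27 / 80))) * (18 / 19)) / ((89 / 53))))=19313 / 3943670647950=0.00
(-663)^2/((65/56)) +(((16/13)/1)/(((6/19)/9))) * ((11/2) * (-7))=377355.14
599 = 599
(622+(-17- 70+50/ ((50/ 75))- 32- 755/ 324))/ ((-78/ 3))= -186517/ 8424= -22.14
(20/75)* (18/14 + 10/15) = 0.52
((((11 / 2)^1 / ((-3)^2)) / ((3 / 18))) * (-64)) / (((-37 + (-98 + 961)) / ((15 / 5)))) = -352 / 413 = -0.85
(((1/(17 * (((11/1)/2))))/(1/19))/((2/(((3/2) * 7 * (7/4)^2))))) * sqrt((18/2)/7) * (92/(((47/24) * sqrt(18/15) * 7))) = 27531 * sqrt(210)/17578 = 22.70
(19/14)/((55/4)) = 38/385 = 0.10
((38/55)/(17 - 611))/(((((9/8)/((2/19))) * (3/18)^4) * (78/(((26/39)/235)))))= -256/49903425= -0.00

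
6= 6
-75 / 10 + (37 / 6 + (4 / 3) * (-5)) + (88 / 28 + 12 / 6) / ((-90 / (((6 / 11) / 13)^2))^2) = -585426241256 / 73178280175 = -8.00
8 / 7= 1.14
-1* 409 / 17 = -409 / 17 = -24.06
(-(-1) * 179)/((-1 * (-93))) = 179/93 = 1.92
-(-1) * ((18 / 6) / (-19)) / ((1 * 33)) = -1 / 209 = -0.00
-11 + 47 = 36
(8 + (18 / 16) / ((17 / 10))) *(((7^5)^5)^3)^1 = 1420588503999407618497459102648350143911198066629744590141450328427 / 68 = 20891007411755994389668520000000000000000000000000000000000000000.00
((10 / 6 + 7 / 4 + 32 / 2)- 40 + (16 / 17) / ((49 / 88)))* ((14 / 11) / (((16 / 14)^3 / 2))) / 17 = -9253895 / 4882944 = -1.90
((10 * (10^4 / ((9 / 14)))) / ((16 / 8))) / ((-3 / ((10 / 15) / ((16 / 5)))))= -437500 / 81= -5401.23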